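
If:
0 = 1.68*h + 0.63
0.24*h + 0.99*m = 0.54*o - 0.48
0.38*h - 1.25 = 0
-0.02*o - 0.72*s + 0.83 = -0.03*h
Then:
No Solution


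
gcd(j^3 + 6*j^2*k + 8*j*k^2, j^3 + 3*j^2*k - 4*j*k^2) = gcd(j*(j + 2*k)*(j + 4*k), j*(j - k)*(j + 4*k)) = j^2 + 4*j*k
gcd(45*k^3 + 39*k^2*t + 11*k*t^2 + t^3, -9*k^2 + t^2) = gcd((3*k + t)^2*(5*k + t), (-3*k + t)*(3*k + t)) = 3*k + t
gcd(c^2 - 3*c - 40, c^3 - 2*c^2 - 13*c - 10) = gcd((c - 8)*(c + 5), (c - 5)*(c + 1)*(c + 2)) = 1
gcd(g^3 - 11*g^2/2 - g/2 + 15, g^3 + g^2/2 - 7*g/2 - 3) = g^2 - g/2 - 3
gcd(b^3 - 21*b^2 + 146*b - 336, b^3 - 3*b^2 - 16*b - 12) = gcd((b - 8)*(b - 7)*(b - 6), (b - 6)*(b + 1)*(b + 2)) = b - 6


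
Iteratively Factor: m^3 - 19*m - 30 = (m - 5)*(m^2 + 5*m + 6) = (m - 5)*(m + 2)*(m + 3)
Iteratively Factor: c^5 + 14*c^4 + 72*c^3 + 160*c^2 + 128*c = (c + 2)*(c^4 + 12*c^3 + 48*c^2 + 64*c) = (c + 2)*(c + 4)*(c^3 + 8*c^2 + 16*c) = c*(c + 2)*(c + 4)*(c^2 + 8*c + 16) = c*(c + 2)*(c + 4)^2*(c + 4)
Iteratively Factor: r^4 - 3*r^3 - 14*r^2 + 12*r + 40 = (r - 2)*(r^3 - r^2 - 16*r - 20) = (r - 2)*(r + 2)*(r^2 - 3*r - 10) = (r - 5)*(r - 2)*(r + 2)*(r + 2)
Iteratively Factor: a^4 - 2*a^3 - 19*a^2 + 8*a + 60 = (a + 2)*(a^3 - 4*a^2 - 11*a + 30) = (a - 2)*(a + 2)*(a^2 - 2*a - 15) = (a - 5)*(a - 2)*(a + 2)*(a + 3)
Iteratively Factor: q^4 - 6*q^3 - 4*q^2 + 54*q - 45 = (q - 3)*(q^3 - 3*q^2 - 13*q + 15) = (q - 3)*(q + 3)*(q^2 - 6*q + 5) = (q - 5)*(q - 3)*(q + 3)*(q - 1)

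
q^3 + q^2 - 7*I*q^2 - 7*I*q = q*(q + 1)*(q - 7*I)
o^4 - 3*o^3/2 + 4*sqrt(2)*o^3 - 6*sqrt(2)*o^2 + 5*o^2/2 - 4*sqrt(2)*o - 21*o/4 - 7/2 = (o - 2)*(o + 1/2)*(o + sqrt(2)/2)*(o + 7*sqrt(2)/2)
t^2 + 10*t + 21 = (t + 3)*(t + 7)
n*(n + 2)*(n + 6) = n^3 + 8*n^2 + 12*n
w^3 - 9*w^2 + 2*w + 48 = (w - 8)*(w - 3)*(w + 2)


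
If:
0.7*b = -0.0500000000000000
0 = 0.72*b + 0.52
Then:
No Solution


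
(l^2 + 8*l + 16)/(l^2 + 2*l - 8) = (l + 4)/(l - 2)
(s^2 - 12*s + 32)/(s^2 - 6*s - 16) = (s - 4)/(s + 2)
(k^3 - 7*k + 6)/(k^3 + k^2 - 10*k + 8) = (k + 3)/(k + 4)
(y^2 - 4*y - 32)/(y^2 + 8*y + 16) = (y - 8)/(y + 4)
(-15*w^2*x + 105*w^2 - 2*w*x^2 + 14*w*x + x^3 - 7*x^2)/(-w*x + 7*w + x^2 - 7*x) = (-15*w^2 - 2*w*x + x^2)/(-w + x)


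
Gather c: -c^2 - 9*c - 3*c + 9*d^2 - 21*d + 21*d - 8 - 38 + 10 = -c^2 - 12*c + 9*d^2 - 36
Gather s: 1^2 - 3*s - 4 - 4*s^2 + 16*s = -4*s^2 + 13*s - 3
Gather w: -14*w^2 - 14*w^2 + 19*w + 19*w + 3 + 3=-28*w^2 + 38*w + 6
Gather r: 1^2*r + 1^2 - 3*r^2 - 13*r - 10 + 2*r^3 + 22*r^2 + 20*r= 2*r^3 + 19*r^2 + 8*r - 9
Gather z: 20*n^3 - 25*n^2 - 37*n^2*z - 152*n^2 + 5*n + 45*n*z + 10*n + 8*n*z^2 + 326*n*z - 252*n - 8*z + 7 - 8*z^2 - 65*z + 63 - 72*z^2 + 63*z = 20*n^3 - 177*n^2 - 237*n + z^2*(8*n - 80) + z*(-37*n^2 + 371*n - 10) + 70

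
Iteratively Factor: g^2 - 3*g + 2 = (g - 1)*(g - 2)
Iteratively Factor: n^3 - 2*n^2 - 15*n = (n)*(n^2 - 2*n - 15) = n*(n + 3)*(n - 5)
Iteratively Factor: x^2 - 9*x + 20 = (x - 5)*(x - 4)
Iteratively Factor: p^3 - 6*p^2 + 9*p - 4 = (p - 4)*(p^2 - 2*p + 1) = (p - 4)*(p - 1)*(p - 1)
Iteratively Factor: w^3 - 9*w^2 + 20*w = (w)*(w^2 - 9*w + 20) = w*(w - 5)*(w - 4)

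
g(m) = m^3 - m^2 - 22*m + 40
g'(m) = 3*m^2 - 2*m - 22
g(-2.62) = 72.79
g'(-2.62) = 3.83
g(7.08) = 189.01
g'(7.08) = 114.22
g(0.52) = 28.43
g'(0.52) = -22.23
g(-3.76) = 55.43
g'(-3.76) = 27.93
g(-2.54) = 73.04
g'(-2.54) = 2.43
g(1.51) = 7.94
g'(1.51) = -18.18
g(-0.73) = 55.14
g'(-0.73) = -18.94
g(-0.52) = 51.03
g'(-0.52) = -20.15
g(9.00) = 490.00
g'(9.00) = 203.00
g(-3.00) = 70.00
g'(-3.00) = 11.00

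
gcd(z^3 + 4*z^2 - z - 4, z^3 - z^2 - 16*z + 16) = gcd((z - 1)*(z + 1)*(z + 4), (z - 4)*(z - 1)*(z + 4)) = z^2 + 3*z - 4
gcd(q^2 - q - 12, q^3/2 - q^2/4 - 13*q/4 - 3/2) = 1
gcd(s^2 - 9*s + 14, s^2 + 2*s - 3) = 1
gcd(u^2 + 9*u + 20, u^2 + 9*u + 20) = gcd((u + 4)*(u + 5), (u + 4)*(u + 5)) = u^2 + 9*u + 20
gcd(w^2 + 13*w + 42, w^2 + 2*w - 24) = w + 6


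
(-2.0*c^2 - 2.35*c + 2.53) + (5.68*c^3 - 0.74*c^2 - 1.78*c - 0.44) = 5.68*c^3 - 2.74*c^2 - 4.13*c + 2.09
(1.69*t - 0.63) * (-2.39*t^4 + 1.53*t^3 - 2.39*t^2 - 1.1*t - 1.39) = -4.0391*t^5 + 4.0914*t^4 - 5.003*t^3 - 0.3533*t^2 - 1.6561*t + 0.8757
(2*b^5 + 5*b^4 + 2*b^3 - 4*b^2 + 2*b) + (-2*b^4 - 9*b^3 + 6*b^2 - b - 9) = 2*b^5 + 3*b^4 - 7*b^3 + 2*b^2 + b - 9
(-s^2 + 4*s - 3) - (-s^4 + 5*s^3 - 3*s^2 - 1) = s^4 - 5*s^3 + 2*s^2 + 4*s - 2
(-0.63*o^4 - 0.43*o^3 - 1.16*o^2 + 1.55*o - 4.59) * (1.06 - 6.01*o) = 3.7863*o^5 + 1.9165*o^4 + 6.5158*o^3 - 10.5451*o^2 + 29.2289*o - 4.8654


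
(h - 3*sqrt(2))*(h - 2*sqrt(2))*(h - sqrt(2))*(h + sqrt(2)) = h^4 - 5*sqrt(2)*h^3 + 10*h^2 + 10*sqrt(2)*h - 24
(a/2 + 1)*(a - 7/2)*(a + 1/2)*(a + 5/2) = a^4/2 + 3*a^3/4 - 41*a^2/8 - 183*a/16 - 35/8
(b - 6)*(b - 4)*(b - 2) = b^3 - 12*b^2 + 44*b - 48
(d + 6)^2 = d^2 + 12*d + 36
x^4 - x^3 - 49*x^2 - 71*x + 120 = (x - 8)*(x - 1)*(x + 3)*(x + 5)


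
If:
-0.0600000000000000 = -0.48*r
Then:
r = 0.12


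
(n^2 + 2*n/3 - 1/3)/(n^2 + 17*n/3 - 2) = (n + 1)/(n + 6)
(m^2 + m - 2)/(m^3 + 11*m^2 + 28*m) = (m^2 + m - 2)/(m*(m^2 + 11*m + 28))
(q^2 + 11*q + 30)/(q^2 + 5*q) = (q + 6)/q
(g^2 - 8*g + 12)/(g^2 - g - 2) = (g - 6)/(g + 1)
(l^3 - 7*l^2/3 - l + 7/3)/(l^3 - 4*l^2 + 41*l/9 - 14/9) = 3*(l + 1)/(3*l - 2)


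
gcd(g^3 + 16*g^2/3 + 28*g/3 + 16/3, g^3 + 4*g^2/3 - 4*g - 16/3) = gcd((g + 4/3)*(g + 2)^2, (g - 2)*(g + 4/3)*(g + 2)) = g^2 + 10*g/3 + 8/3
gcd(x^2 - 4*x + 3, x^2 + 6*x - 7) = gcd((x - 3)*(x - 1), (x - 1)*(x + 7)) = x - 1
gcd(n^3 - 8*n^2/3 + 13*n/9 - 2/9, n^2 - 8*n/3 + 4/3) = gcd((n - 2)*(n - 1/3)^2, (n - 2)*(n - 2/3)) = n - 2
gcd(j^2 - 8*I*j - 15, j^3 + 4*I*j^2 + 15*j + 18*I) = j - 3*I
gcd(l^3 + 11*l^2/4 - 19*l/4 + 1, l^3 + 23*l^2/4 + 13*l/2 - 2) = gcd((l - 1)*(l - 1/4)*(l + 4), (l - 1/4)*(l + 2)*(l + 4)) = l^2 + 15*l/4 - 1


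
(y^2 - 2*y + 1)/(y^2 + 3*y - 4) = (y - 1)/(y + 4)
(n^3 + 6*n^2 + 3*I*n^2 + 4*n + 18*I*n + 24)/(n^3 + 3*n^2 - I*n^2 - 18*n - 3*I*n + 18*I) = (n + 4*I)/(n - 3)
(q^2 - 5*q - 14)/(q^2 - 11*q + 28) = (q + 2)/(q - 4)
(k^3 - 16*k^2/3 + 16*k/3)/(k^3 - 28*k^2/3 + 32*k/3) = (k - 4)/(k - 8)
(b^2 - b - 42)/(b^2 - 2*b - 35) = (b + 6)/(b + 5)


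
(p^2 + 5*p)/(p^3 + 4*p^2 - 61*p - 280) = p/(p^2 - p - 56)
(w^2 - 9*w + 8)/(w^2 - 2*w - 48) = (w - 1)/(w + 6)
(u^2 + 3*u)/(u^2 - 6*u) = (u + 3)/(u - 6)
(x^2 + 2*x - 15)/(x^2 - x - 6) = (x + 5)/(x + 2)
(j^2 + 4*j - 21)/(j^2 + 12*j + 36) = (j^2 + 4*j - 21)/(j^2 + 12*j + 36)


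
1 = 1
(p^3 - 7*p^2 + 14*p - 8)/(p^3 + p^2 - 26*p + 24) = (p - 2)/(p + 6)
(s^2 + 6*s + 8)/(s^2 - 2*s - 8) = (s + 4)/(s - 4)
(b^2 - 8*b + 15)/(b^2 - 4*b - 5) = (b - 3)/(b + 1)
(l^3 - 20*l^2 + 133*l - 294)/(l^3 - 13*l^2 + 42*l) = (l - 7)/l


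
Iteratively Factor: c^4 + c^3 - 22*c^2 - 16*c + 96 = (c + 4)*(c^3 - 3*c^2 - 10*c + 24) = (c + 3)*(c + 4)*(c^2 - 6*c + 8) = (c - 2)*(c + 3)*(c + 4)*(c - 4)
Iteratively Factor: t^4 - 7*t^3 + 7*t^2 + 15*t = (t - 3)*(t^3 - 4*t^2 - 5*t) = t*(t - 3)*(t^2 - 4*t - 5) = t*(t - 5)*(t - 3)*(t + 1)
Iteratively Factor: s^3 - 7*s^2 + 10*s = (s - 5)*(s^2 - 2*s) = (s - 5)*(s - 2)*(s)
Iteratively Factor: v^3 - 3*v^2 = (v - 3)*(v^2) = v*(v - 3)*(v)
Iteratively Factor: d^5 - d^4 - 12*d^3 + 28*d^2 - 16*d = (d - 1)*(d^4 - 12*d^2 + 16*d) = (d - 2)*(d - 1)*(d^3 + 2*d^2 - 8*d) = d*(d - 2)*(d - 1)*(d^2 + 2*d - 8) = d*(d - 2)*(d - 1)*(d + 4)*(d - 2)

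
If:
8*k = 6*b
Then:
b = 4*k/3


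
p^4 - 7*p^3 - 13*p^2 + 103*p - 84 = (p - 7)*(p - 3)*(p - 1)*(p + 4)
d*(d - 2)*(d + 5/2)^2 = d^4 + 3*d^3 - 15*d^2/4 - 25*d/2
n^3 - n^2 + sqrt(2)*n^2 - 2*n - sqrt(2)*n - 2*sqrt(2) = (n - 2)*(n + 1)*(n + sqrt(2))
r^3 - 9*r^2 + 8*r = r*(r - 8)*(r - 1)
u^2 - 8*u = u*(u - 8)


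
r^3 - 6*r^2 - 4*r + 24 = (r - 6)*(r - 2)*(r + 2)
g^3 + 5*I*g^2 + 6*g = g*(g - I)*(g + 6*I)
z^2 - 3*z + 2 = (z - 2)*(z - 1)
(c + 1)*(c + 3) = c^2 + 4*c + 3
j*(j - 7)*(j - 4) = j^3 - 11*j^2 + 28*j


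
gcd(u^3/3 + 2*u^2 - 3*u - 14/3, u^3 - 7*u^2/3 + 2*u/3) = u - 2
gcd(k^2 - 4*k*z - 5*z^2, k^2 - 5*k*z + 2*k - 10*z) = -k + 5*z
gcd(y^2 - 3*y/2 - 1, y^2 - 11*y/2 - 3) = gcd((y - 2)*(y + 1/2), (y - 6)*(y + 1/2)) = y + 1/2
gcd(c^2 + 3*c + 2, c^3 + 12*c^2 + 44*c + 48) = c + 2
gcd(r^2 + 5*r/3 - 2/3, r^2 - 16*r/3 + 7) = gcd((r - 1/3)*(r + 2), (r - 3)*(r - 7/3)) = 1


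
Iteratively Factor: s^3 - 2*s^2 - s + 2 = (s + 1)*(s^2 - 3*s + 2) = (s - 1)*(s + 1)*(s - 2)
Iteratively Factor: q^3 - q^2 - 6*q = (q + 2)*(q^2 - 3*q) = q*(q + 2)*(q - 3)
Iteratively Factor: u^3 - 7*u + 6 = (u - 2)*(u^2 + 2*u - 3) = (u - 2)*(u - 1)*(u + 3)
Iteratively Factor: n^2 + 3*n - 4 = (n - 1)*(n + 4)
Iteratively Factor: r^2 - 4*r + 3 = (r - 3)*(r - 1)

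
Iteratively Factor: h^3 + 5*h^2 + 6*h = (h + 3)*(h^2 + 2*h) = h*(h + 3)*(h + 2)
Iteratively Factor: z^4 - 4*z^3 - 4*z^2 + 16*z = (z)*(z^3 - 4*z^2 - 4*z + 16) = z*(z - 2)*(z^2 - 2*z - 8) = z*(z - 4)*(z - 2)*(z + 2)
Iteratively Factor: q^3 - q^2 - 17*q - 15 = (q + 3)*(q^2 - 4*q - 5) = (q + 1)*(q + 3)*(q - 5)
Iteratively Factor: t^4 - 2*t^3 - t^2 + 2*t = (t)*(t^3 - 2*t^2 - t + 2) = t*(t - 2)*(t^2 - 1) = t*(t - 2)*(t - 1)*(t + 1)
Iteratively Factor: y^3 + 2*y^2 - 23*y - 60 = (y - 5)*(y^2 + 7*y + 12) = (y - 5)*(y + 4)*(y + 3)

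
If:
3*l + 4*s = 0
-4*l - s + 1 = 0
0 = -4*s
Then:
No Solution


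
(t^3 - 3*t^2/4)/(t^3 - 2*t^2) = (t - 3/4)/(t - 2)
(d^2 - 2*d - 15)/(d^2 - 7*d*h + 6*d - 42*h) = (d^2 - 2*d - 15)/(d^2 - 7*d*h + 6*d - 42*h)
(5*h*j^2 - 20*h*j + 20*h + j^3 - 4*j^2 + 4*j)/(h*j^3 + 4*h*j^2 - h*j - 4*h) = (5*h*j^2 - 20*h*j + 20*h + j^3 - 4*j^2 + 4*j)/(h*(j^3 + 4*j^2 - j - 4))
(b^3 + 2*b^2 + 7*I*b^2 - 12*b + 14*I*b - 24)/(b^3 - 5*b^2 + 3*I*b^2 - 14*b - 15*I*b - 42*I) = (b + 4*I)/(b - 7)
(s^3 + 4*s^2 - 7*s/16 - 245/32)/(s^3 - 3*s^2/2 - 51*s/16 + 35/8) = (s + 7/2)/(s - 2)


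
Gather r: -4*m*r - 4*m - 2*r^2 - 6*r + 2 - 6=-4*m - 2*r^2 + r*(-4*m - 6) - 4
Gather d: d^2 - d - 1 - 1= d^2 - d - 2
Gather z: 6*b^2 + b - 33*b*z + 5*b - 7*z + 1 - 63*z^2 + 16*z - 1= 6*b^2 + 6*b - 63*z^2 + z*(9 - 33*b)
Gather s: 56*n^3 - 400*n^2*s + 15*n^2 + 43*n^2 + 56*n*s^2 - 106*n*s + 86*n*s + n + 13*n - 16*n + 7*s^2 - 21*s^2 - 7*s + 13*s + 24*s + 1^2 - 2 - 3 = 56*n^3 + 58*n^2 - 2*n + s^2*(56*n - 14) + s*(-400*n^2 - 20*n + 30) - 4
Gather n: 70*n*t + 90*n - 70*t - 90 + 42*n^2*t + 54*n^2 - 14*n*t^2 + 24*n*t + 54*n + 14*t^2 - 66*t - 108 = n^2*(42*t + 54) + n*(-14*t^2 + 94*t + 144) + 14*t^2 - 136*t - 198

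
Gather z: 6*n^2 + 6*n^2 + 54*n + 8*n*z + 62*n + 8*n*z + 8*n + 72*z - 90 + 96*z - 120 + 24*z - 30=12*n^2 + 124*n + z*(16*n + 192) - 240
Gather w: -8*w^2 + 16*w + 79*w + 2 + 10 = -8*w^2 + 95*w + 12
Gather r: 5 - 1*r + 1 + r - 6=0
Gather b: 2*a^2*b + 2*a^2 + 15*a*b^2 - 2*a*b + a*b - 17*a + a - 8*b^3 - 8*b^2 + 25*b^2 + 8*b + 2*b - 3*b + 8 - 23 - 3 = 2*a^2 - 16*a - 8*b^3 + b^2*(15*a + 17) + b*(2*a^2 - a + 7) - 18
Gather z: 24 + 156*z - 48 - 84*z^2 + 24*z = -84*z^2 + 180*z - 24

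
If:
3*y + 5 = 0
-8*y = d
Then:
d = 40/3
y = -5/3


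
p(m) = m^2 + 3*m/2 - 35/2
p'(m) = 2*m + 3/2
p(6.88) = 40.15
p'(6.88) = 15.26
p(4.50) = 9.50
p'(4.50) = 10.50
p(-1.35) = -17.70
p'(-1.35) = -1.20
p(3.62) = 1.03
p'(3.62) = 8.74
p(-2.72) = -14.18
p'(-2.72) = -3.94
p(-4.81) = -1.58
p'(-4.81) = -8.12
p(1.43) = -13.31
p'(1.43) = 4.36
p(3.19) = -2.54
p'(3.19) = 7.88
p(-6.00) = 9.50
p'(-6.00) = -10.50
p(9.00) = 77.00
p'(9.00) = 19.50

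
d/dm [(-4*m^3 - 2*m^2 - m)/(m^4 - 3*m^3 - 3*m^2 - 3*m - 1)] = (4*m^6 + 4*m^5 + 9*m^4 + 18*m^3 + 15*m^2 + 4*m + 1)/(m^8 - 6*m^7 + 3*m^6 + 12*m^5 + 25*m^4 + 24*m^3 + 15*m^2 + 6*m + 1)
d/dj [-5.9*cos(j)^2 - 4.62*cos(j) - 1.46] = (11.8*cos(j) + 4.62)*sin(j)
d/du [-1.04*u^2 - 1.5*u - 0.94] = -2.08*u - 1.5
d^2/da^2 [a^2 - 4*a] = 2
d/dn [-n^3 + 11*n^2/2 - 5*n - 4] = -3*n^2 + 11*n - 5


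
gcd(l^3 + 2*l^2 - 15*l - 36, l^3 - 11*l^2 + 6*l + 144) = l + 3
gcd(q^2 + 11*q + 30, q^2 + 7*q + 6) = q + 6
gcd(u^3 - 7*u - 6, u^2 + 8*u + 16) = 1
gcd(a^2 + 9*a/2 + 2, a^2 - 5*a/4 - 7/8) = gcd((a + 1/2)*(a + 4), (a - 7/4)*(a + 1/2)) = a + 1/2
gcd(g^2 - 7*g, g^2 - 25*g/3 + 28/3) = g - 7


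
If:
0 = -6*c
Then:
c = 0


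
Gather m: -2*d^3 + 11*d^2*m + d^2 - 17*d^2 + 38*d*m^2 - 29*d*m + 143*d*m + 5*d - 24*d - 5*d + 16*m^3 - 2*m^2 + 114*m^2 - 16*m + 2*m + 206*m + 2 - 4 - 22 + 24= -2*d^3 - 16*d^2 - 24*d + 16*m^3 + m^2*(38*d + 112) + m*(11*d^2 + 114*d + 192)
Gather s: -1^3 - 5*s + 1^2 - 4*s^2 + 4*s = -4*s^2 - s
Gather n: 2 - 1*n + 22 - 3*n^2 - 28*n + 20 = -3*n^2 - 29*n + 44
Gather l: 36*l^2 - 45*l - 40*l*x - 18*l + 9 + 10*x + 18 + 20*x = 36*l^2 + l*(-40*x - 63) + 30*x + 27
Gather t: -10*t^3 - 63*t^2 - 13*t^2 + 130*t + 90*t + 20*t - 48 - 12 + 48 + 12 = -10*t^3 - 76*t^2 + 240*t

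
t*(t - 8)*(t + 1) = t^3 - 7*t^2 - 8*t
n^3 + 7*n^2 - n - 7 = (n - 1)*(n + 1)*(n + 7)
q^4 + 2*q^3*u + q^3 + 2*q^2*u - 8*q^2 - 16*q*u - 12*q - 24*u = (q - 3)*(q + 2)^2*(q + 2*u)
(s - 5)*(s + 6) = s^2 + s - 30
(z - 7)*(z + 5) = z^2 - 2*z - 35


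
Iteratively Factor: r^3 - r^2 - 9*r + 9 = (r + 3)*(r^2 - 4*r + 3) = (r - 3)*(r + 3)*(r - 1)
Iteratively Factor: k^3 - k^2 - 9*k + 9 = (k - 1)*(k^2 - 9) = (k - 3)*(k - 1)*(k + 3)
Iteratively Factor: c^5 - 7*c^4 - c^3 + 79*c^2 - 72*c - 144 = (c + 1)*(c^4 - 8*c^3 + 7*c^2 + 72*c - 144) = (c - 4)*(c + 1)*(c^3 - 4*c^2 - 9*c + 36) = (c - 4)*(c + 1)*(c + 3)*(c^2 - 7*c + 12) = (c - 4)^2*(c + 1)*(c + 3)*(c - 3)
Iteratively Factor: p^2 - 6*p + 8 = (p - 4)*(p - 2)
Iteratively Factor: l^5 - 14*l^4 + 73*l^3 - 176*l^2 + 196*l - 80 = (l - 1)*(l^4 - 13*l^3 + 60*l^2 - 116*l + 80) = (l - 4)*(l - 1)*(l^3 - 9*l^2 + 24*l - 20) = (l - 4)*(l - 2)*(l - 1)*(l^2 - 7*l + 10) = (l - 4)*(l - 2)^2*(l - 1)*(l - 5)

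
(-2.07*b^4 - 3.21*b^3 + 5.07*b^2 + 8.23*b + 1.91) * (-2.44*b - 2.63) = 5.0508*b^5 + 13.2765*b^4 - 3.9285*b^3 - 33.4153*b^2 - 26.3053*b - 5.0233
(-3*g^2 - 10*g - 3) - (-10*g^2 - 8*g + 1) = 7*g^2 - 2*g - 4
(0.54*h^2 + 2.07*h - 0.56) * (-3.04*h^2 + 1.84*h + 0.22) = -1.6416*h^4 - 5.2992*h^3 + 5.63*h^2 - 0.575*h - 0.1232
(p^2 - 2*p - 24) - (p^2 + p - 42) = 18 - 3*p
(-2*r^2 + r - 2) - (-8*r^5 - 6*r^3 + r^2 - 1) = 8*r^5 + 6*r^3 - 3*r^2 + r - 1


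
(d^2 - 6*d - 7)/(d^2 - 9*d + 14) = (d + 1)/(d - 2)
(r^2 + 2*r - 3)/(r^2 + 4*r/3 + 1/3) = 3*(r^2 + 2*r - 3)/(3*r^2 + 4*r + 1)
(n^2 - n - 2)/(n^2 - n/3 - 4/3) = 3*(n - 2)/(3*n - 4)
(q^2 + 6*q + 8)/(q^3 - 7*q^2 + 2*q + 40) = (q + 4)/(q^2 - 9*q + 20)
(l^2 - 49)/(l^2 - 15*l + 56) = (l + 7)/(l - 8)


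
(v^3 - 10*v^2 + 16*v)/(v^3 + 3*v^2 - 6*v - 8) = v*(v - 8)/(v^2 + 5*v + 4)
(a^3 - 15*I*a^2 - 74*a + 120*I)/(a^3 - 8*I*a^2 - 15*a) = (a^2 - 10*I*a - 24)/(a*(a - 3*I))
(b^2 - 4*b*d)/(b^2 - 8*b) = (b - 4*d)/(b - 8)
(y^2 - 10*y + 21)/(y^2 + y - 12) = (y - 7)/(y + 4)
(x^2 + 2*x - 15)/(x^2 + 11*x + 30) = (x - 3)/(x + 6)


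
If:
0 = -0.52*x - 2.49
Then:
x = -4.79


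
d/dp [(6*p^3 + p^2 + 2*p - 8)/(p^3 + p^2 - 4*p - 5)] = (5*p^4 - 52*p^3 - 72*p^2 + 6*p - 42)/(p^6 + 2*p^5 - 7*p^4 - 18*p^3 + 6*p^2 + 40*p + 25)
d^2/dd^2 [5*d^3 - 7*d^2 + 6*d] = 30*d - 14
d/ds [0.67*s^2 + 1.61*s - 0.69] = 1.34*s + 1.61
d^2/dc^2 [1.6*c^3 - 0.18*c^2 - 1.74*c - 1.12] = 9.6*c - 0.36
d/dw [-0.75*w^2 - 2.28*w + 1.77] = -1.5*w - 2.28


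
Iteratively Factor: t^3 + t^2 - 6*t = (t + 3)*(t^2 - 2*t) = t*(t + 3)*(t - 2)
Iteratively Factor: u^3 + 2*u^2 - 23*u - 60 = (u + 3)*(u^2 - u - 20) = (u + 3)*(u + 4)*(u - 5)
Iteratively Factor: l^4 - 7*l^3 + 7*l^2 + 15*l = (l - 3)*(l^3 - 4*l^2 - 5*l) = l*(l - 3)*(l^2 - 4*l - 5) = l*(l - 5)*(l - 3)*(l + 1)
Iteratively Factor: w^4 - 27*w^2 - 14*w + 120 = (w + 4)*(w^3 - 4*w^2 - 11*w + 30) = (w - 5)*(w + 4)*(w^2 + w - 6) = (w - 5)*(w + 3)*(w + 4)*(w - 2)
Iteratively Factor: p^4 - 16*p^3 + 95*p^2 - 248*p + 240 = (p - 3)*(p^3 - 13*p^2 + 56*p - 80) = (p - 4)*(p - 3)*(p^2 - 9*p + 20) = (p - 5)*(p - 4)*(p - 3)*(p - 4)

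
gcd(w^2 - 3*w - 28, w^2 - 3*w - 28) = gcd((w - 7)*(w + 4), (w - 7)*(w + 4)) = w^2 - 3*w - 28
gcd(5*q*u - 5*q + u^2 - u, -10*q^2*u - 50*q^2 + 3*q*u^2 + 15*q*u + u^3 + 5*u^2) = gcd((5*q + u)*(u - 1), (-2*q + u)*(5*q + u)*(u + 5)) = 5*q + u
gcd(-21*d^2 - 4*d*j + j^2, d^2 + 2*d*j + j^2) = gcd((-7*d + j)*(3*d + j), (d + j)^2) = 1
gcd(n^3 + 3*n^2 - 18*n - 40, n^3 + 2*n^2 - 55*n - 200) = n + 5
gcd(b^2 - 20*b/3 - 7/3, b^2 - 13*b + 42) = b - 7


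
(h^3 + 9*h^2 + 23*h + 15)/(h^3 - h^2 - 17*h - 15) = (h + 5)/(h - 5)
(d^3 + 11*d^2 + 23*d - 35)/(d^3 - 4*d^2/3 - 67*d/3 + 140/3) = 3*(d^2 + 6*d - 7)/(3*d^2 - 19*d + 28)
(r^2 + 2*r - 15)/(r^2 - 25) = (r - 3)/(r - 5)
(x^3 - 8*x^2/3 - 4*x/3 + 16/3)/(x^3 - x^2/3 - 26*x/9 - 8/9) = 3*(x - 2)/(3*x + 1)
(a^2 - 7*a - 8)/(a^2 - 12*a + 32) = (a + 1)/(a - 4)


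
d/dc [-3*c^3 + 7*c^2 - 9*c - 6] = -9*c^2 + 14*c - 9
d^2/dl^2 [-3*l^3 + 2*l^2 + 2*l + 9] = 4 - 18*l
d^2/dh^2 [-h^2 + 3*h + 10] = -2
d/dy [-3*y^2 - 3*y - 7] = -6*y - 3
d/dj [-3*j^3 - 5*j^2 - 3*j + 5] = -9*j^2 - 10*j - 3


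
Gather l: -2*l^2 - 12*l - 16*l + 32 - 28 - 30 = -2*l^2 - 28*l - 26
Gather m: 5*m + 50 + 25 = 5*m + 75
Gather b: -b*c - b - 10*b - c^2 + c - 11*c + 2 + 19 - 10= b*(-c - 11) - c^2 - 10*c + 11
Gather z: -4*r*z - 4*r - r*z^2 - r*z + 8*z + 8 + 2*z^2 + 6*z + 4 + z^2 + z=-4*r + z^2*(3 - r) + z*(15 - 5*r) + 12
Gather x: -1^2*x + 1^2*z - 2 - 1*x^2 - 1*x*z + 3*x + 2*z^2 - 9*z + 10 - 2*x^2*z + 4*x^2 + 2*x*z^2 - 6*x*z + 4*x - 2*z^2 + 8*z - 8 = x^2*(3 - 2*z) + x*(2*z^2 - 7*z + 6)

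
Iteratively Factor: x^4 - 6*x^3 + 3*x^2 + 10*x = (x)*(x^3 - 6*x^2 + 3*x + 10) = x*(x + 1)*(x^2 - 7*x + 10) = x*(x - 2)*(x + 1)*(x - 5)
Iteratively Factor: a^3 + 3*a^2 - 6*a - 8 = (a + 1)*(a^2 + 2*a - 8) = (a - 2)*(a + 1)*(a + 4)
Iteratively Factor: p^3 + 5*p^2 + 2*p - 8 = (p + 4)*(p^2 + p - 2) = (p - 1)*(p + 4)*(p + 2)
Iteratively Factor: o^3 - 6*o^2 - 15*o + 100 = (o + 4)*(o^2 - 10*o + 25) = (o - 5)*(o + 4)*(o - 5)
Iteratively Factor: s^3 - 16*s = (s)*(s^2 - 16) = s*(s - 4)*(s + 4)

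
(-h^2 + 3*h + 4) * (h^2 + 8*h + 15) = -h^4 - 5*h^3 + 13*h^2 + 77*h + 60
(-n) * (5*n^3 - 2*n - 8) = -5*n^4 + 2*n^2 + 8*n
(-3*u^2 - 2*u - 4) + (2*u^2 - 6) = -u^2 - 2*u - 10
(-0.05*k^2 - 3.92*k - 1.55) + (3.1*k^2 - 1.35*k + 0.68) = 3.05*k^2 - 5.27*k - 0.87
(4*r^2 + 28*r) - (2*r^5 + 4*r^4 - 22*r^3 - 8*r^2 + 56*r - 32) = -2*r^5 - 4*r^4 + 22*r^3 + 12*r^2 - 28*r + 32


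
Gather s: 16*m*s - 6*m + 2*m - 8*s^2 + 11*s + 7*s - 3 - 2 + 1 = -4*m - 8*s^2 + s*(16*m + 18) - 4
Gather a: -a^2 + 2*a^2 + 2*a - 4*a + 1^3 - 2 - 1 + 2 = a^2 - 2*a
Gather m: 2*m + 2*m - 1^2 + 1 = 4*m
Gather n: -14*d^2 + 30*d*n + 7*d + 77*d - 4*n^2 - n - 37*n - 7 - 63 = -14*d^2 + 84*d - 4*n^2 + n*(30*d - 38) - 70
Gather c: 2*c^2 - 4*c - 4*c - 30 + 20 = 2*c^2 - 8*c - 10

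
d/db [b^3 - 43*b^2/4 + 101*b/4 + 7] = 3*b^2 - 43*b/2 + 101/4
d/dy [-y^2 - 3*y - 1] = -2*y - 3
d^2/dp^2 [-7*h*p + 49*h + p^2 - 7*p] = 2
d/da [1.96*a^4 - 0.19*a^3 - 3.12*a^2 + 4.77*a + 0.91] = 7.84*a^3 - 0.57*a^2 - 6.24*a + 4.77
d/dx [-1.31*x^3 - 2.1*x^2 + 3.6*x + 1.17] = -3.93*x^2 - 4.2*x + 3.6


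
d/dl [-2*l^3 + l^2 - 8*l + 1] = -6*l^2 + 2*l - 8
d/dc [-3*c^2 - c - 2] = -6*c - 1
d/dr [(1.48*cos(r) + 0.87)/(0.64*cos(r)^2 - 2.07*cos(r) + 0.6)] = (0.9472*cos(r)^2 + 1.1136*cos(r) - 2.6889)*sin(r)/(0.4096*cos(r)^4 - 2.6496*cos(r)^3 + 5.0529*cos(r)^2 - 2.484*cos(r) + 0.36)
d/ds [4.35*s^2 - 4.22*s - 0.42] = 8.7*s - 4.22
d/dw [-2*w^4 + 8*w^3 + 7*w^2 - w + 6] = -8*w^3 + 24*w^2 + 14*w - 1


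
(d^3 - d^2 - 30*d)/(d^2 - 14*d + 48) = d*(d + 5)/(d - 8)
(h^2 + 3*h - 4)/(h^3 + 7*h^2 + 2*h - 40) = (h - 1)/(h^2 + 3*h - 10)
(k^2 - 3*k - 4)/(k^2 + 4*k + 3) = (k - 4)/(k + 3)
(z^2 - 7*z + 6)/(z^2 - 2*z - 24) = (z - 1)/(z + 4)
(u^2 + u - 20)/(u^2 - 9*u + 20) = (u + 5)/(u - 5)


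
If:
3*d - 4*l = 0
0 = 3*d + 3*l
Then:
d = 0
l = 0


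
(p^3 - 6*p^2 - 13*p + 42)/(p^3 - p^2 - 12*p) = (p^2 - 9*p + 14)/(p*(p - 4))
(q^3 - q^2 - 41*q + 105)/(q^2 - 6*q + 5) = (q^2 + 4*q - 21)/(q - 1)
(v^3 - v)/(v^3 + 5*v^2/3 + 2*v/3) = 3*(v - 1)/(3*v + 2)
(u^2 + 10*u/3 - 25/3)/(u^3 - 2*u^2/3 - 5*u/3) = (u + 5)/(u*(u + 1))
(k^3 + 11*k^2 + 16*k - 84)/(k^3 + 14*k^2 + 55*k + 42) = (k - 2)/(k + 1)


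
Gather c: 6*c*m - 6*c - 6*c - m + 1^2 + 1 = c*(6*m - 12) - m + 2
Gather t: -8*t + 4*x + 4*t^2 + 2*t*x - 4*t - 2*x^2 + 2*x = 4*t^2 + t*(2*x - 12) - 2*x^2 + 6*x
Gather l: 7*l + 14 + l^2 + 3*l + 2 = l^2 + 10*l + 16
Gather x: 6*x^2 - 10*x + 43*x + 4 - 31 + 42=6*x^2 + 33*x + 15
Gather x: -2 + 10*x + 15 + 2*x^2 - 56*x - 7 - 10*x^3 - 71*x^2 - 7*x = -10*x^3 - 69*x^2 - 53*x + 6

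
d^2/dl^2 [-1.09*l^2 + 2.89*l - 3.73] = -2.18000000000000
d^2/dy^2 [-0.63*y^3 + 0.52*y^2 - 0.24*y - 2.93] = 1.04 - 3.78*y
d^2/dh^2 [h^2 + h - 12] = 2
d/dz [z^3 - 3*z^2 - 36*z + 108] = 3*z^2 - 6*z - 36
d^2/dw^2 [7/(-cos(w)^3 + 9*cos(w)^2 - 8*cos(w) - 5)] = 7*((-35*cos(w) + 72*cos(2*w) - 9*cos(3*w))*(cos(w)^3 - 9*cos(w)^2 + 8*cos(w) + 5)/4 - 2*(3*cos(w)^2 - 18*cos(w) + 8)^2*sin(w)^2)/(cos(w)^3 - 9*cos(w)^2 + 8*cos(w) + 5)^3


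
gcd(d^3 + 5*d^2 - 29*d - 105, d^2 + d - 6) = d + 3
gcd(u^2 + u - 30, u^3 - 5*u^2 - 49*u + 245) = u - 5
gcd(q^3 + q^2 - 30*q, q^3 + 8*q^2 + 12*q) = q^2 + 6*q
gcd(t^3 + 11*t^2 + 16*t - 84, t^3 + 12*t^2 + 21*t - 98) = t^2 + 5*t - 14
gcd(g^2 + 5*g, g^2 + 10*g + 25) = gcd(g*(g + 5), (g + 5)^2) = g + 5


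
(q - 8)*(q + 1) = q^2 - 7*q - 8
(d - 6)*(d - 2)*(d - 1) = d^3 - 9*d^2 + 20*d - 12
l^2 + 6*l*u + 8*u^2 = (l + 2*u)*(l + 4*u)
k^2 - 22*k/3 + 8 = (k - 6)*(k - 4/3)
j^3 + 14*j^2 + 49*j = j*(j + 7)^2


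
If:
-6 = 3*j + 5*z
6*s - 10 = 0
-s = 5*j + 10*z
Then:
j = -31/3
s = 5/3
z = 5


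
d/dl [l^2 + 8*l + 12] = 2*l + 8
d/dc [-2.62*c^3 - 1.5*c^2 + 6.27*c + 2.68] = -7.86*c^2 - 3.0*c + 6.27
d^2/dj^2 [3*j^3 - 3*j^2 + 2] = 18*j - 6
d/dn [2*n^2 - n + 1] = 4*n - 1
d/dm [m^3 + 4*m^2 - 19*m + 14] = 3*m^2 + 8*m - 19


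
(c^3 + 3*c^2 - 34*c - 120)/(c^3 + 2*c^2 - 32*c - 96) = (c + 5)/(c + 4)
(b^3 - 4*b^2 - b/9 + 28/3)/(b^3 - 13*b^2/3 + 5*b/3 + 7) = (b + 4/3)/(b + 1)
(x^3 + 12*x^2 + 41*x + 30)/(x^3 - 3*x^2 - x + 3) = (x^2 + 11*x + 30)/(x^2 - 4*x + 3)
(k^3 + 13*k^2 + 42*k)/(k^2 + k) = (k^2 + 13*k + 42)/(k + 1)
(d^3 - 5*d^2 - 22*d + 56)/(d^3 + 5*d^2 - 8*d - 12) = (d^2 - 3*d - 28)/(d^2 + 7*d + 6)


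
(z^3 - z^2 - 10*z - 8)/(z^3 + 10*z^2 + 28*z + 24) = (z^2 - 3*z - 4)/(z^2 + 8*z + 12)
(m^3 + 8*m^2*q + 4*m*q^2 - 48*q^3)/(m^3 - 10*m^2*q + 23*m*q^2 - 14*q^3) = (m^2 + 10*m*q + 24*q^2)/(m^2 - 8*m*q + 7*q^2)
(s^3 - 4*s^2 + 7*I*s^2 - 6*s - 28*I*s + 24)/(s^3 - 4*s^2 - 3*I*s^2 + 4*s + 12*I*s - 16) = (s + 6*I)/(s - 4*I)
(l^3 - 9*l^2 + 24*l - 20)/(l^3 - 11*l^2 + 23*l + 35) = (l^2 - 4*l + 4)/(l^2 - 6*l - 7)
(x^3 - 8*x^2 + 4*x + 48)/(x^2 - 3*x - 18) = (x^2 - 2*x - 8)/(x + 3)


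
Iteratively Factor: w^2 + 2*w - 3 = (w - 1)*(w + 3)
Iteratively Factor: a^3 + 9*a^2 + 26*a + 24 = (a + 3)*(a^2 + 6*a + 8) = (a + 2)*(a + 3)*(a + 4)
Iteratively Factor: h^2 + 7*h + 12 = (h + 3)*(h + 4)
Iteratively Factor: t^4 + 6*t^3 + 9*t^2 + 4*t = (t + 4)*(t^3 + 2*t^2 + t) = t*(t + 4)*(t^2 + 2*t + 1) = t*(t + 1)*(t + 4)*(t + 1)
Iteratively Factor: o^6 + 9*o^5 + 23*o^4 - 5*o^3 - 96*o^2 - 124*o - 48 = (o - 2)*(o^5 + 11*o^4 + 45*o^3 + 85*o^2 + 74*o + 24) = (o - 2)*(o + 4)*(o^4 + 7*o^3 + 17*o^2 + 17*o + 6) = (o - 2)*(o + 1)*(o + 4)*(o^3 + 6*o^2 + 11*o + 6) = (o - 2)*(o + 1)*(o + 3)*(o + 4)*(o^2 + 3*o + 2) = (o - 2)*(o + 1)*(o + 2)*(o + 3)*(o + 4)*(o + 1)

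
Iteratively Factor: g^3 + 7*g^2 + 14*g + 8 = (g + 1)*(g^2 + 6*g + 8) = (g + 1)*(g + 2)*(g + 4)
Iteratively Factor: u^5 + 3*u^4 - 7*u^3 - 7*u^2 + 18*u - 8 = (u - 1)*(u^4 + 4*u^3 - 3*u^2 - 10*u + 8) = (u - 1)*(u + 4)*(u^3 - 3*u + 2) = (u - 1)^2*(u + 4)*(u^2 + u - 2) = (u - 1)^3*(u + 4)*(u + 2)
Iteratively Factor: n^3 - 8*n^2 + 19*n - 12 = (n - 1)*(n^2 - 7*n + 12) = (n - 3)*(n - 1)*(n - 4)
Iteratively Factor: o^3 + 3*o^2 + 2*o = (o + 2)*(o^2 + o) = (o + 1)*(o + 2)*(o)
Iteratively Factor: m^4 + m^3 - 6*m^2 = (m - 2)*(m^3 + 3*m^2) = m*(m - 2)*(m^2 + 3*m) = m^2*(m - 2)*(m + 3)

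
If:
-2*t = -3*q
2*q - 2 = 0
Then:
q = 1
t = 3/2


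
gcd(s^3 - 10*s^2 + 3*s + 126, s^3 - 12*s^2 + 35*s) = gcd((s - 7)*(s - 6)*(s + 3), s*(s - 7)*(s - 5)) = s - 7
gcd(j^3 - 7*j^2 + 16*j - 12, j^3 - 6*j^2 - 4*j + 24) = j - 2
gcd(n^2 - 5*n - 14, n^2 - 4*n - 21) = n - 7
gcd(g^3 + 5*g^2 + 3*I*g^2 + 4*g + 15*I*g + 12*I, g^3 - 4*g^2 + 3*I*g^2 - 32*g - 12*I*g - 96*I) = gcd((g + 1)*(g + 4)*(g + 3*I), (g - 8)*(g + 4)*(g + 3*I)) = g^2 + g*(4 + 3*I) + 12*I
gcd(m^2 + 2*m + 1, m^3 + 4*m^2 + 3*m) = m + 1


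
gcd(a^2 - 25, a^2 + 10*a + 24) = 1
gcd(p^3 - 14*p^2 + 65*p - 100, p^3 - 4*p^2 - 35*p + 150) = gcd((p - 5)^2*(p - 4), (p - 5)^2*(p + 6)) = p^2 - 10*p + 25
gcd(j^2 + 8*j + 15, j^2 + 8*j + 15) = j^2 + 8*j + 15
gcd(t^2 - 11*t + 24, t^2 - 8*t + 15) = t - 3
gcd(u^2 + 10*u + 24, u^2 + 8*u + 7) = 1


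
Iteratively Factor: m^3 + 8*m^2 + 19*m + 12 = (m + 4)*(m^2 + 4*m + 3) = (m + 1)*(m + 4)*(m + 3)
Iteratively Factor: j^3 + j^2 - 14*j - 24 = (j + 2)*(j^2 - j - 12) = (j + 2)*(j + 3)*(j - 4)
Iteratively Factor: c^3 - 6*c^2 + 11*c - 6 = (c - 1)*(c^2 - 5*c + 6) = (c - 2)*(c - 1)*(c - 3)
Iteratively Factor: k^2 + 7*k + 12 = (k + 4)*(k + 3)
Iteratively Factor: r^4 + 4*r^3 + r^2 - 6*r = (r - 1)*(r^3 + 5*r^2 + 6*r) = (r - 1)*(r + 3)*(r^2 + 2*r) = r*(r - 1)*(r + 3)*(r + 2)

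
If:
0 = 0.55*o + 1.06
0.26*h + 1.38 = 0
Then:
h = -5.31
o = -1.93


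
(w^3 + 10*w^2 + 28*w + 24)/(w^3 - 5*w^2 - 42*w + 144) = (w^2 + 4*w + 4)/(w^2 - 11*w + 24)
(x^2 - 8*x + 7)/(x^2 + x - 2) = (x - 7)/(x + 2)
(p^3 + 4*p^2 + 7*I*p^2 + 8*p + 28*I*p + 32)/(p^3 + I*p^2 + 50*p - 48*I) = (p + 4)/(p - 6*I)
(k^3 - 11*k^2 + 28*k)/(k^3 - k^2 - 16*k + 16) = k*(k - 7)/(k^2 + 3*k - 4)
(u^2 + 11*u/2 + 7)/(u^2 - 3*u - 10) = (u + 7/2)/(u - 5)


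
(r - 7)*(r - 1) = r^2 - 8*r + 7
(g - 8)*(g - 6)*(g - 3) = g^3 - 17*g^2 + 90*g - 144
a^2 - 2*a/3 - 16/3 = (a - 8/3)*(a + 2)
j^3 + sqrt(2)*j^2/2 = j^2*(j + sqrt(2)/2)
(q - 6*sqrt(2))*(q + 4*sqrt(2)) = q^2 - 2*sqrt(2)*q - 48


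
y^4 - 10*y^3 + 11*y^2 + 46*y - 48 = (y - 8)*(y - 3)*(y - 1)*(y + 2)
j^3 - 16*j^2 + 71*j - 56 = (j - 8)*(j - 7)*(j - 1)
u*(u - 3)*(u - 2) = u^3 - 5*u^2 + 6*u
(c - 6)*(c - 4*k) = c^2 - 4*c*k - 6*c + 24*k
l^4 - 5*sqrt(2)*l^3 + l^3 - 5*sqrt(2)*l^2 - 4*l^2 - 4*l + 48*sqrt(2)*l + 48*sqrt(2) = (l + 1)*(l - 4*sqrt(2))*(l - 3*sqrt(2))*(l + 2*sqrt(2))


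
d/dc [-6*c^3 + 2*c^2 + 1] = 2*c*(2 - 9*c)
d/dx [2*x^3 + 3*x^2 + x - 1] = 6*x^2 + 6*x + 1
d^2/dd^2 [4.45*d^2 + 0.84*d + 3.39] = 8.90000000000000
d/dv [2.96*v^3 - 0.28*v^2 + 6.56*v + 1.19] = 8.88*v^2 - 0.56*v + 6.56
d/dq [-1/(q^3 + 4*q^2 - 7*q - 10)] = (3*q^2 + 8*q - 7)/(q^3 + 4*q^2 - 7*q - 10)^2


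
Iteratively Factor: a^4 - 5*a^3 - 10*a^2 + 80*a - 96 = (a - 4)*(a^3 - a^2 - 14*a + 24) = (a - 4)*(a + 4)*(a^2 - 5*a + 6) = (a - 4)*(a - 2)*(a + 4)*(a - 3)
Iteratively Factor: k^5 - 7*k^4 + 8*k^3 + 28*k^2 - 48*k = (k - 2)*(k^4 - 5*k^3 - 2*k^2 + 24*k) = (k - 4)*(k - 2)*(k^3 - k^2 - 6*k) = (k - 4)*(k - 2)*(k + 2)*(k^2 - 3*k) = (k - 4)*(k - 3)*(k - 2)*(k + 2)*(k)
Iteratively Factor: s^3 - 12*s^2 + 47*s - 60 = (s - 5)*(s^2 - 7*s + 12) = (s - 5)*(s - 3)*(s - 4)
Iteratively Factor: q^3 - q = (q - 1)*(q^2 + q) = (q - 1)*(q + 1)*(q)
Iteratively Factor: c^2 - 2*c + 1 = (c - 1)*(c - 1)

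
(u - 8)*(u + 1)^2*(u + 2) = u^4 - 4*u^3 - 27*u^2 - 38*u - 16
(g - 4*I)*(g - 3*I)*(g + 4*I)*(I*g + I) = I*g^4 + 3*g^3 + I*g^3 + 3*g^2 + 16*I*g^2 + 48*g + 16*I*g + 48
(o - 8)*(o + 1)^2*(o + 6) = o^4 - 51*o^2 - 98*o - 48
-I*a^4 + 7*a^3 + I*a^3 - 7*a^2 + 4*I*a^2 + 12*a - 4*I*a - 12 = (a - I)*(a + 2*I)*(a + 6*I)*(-I*a + I)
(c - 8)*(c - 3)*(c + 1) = c^3 - 10*c^2 + 13*c + 24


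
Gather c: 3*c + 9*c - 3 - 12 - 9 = 12*c - 24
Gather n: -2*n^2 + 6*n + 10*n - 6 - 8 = -2*n^2 + 16*n - 14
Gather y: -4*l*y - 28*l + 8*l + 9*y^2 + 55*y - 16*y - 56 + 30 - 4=-20*l + 9*y^2 + y*(39 - 4*l) - 30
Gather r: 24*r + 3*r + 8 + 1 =27*r + 9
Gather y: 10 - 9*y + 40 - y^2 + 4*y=-y^2 - 5*y + 50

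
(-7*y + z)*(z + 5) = -7*y*z - 35*y + z^2 + 5*z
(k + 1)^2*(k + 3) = k^3 + 5*k^2 + 7*k + 3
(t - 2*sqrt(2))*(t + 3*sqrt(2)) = t^2 + sqrt(2)*t - 12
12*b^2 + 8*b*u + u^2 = (2*b + u)*(6*b + u)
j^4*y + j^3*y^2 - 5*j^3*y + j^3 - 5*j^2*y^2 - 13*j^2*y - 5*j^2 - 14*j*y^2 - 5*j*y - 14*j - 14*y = (j - 7)*(j + 2)*(j + y)*(j*y + 1)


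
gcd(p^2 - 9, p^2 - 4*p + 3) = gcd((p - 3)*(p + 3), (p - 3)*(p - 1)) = p - 3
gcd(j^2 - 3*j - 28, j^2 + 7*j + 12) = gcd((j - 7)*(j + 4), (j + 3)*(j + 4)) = j + 4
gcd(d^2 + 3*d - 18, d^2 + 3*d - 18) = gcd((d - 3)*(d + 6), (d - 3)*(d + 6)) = d^2 + 3*d - 18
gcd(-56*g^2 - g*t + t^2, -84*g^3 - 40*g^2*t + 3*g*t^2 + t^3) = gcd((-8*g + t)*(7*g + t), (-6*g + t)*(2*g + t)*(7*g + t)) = 7*g + t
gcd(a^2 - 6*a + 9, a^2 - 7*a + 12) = a - 3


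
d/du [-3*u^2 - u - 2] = -6*u - 1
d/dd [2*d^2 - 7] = 4*d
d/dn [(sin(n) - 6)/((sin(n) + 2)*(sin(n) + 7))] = (12*sin(n) + cos(n)^2 + 67)*cos(n)/((sin(n) + 2)^2*(sin(n) + 7)^2)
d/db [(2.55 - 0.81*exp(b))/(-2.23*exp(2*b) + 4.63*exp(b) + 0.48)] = (-1.8063*exp(2*b) + 11.373*exp(b) - 12.1953)*exp(b)/(4.9729*exp(4*b) - 20.6498*exp(3*b) + 19.2961*exp(2*b) + 4.4448*exp(b) + 0.2304)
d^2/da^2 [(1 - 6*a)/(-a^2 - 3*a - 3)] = 2*((2*a + 3)^2*(6*a - 1) - (18*a + 17)*(a^2 + 3*a + 3))/(a^2 + 3*a + 3)^3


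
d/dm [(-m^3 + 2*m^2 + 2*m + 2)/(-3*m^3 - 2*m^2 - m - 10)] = 2*(4*m^4 + 7*m^3 + 25*m^2 - 16*m - 9)/(9*m^6 + 12*m^5 + 10*m^4 + 64*m^3 + 41*m^2 + 20*m + 100)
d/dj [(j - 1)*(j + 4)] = 2*j + 3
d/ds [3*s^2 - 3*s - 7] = 6*s - 3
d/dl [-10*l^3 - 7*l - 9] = -30*l^2 - 7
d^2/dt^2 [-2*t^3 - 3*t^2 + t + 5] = -12*t - 6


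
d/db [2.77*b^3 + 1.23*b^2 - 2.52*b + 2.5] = 8.31*b^2 + 2.46*b - 2.52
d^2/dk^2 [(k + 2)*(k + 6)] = 2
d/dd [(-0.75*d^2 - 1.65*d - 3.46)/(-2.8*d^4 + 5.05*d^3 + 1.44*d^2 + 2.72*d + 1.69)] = (-4.2*d^5 - 10.0725*d^4 - 22.087*d^3 + 52.755*d^2 + 7.4298*d + 6.6227)/(7.84*d^8 - 28.28*d^7 + 17.4385*d^6 - 0.688000000000001*d^5 + 20.0816*d^4 + 24.9026*d^3 + 12.2656*d^2 + 9.1936*d + 2.8561)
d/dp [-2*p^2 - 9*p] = -4*p - 9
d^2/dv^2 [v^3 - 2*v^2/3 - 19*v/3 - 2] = 6*v - 4/3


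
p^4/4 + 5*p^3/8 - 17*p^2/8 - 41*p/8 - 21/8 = (p/4 + 1/4)*(p - 3)*(p + 1)*(p + 7/2)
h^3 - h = h*(h - 1)*(h + 1)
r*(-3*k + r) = -3*k*r + r^2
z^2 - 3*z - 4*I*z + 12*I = (z - 3)*(z - 4*I)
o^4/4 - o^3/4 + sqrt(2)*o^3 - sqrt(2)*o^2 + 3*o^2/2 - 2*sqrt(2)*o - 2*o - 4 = (o/2 + sqrt(2))^2*(o - 2)*(o + 1)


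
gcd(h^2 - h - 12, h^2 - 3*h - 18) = h + 3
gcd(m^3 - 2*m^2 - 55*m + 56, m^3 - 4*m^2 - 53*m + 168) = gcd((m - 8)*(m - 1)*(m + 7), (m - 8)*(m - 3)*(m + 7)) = m^2 - m - 56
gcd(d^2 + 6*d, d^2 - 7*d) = d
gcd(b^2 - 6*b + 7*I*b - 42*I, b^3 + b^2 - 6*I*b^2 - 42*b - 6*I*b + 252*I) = b - 6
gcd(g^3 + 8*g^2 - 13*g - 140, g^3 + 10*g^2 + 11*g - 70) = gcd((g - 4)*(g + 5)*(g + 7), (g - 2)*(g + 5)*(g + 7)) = g^2 + 12*g + 35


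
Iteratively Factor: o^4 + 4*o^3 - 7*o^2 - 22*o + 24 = (o - 2)*(o^3 + 6*o^2 + 5*o - 12) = (o - 2)*(o + 4)*(o^2 + 2*o - 3) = (o - 2)*(o + 3)*(o + 4)*(o - 1)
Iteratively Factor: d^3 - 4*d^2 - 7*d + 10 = (d + 2)*(d^2 - 6*d + 5) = (d - 5)*(d + 2)*(d - 1)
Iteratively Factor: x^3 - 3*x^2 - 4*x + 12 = (x - 2)*(x^2 - x - 6) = (x - 2)*(x + 2)*(x - 3)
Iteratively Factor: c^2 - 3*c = (c)*(c - 3)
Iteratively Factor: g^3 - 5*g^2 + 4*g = (g)*(g^2 - 5*g + 4) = g*(g - 4)*(g - 1)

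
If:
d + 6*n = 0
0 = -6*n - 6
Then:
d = 6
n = -1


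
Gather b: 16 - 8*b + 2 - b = 18 - 9*b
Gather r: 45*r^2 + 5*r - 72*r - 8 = 45*r^2 - 67*r - 8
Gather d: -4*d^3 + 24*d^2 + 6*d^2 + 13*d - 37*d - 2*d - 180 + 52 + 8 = -4*d^3 + 30*d^2 - 26*d - 120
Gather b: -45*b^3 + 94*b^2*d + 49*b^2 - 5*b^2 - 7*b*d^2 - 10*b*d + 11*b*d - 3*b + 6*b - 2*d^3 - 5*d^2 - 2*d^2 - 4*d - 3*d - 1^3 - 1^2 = -45*b^3 + b^2*(94*d + 44) + b*(-7*d^2 + d + 3) - 2*d^3 - 7*d^2 - 7*d - 2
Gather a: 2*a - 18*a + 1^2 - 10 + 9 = -16*a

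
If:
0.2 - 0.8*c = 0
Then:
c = 0.25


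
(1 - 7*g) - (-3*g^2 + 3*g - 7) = 3*g^2 - 10*g + 8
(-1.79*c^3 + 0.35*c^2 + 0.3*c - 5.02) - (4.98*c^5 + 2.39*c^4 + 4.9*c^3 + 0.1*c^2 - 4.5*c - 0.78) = -4.98*c^5 - 2.39*c^4 - 6.69*c^3 + 0.25*c^2 + 4.8*c - 4.24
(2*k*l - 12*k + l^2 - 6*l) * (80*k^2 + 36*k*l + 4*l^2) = 160*k^3*l - 960*k^3 + 152*k^2*l^2 - 912*k^2*l + 44*k*l^3 - 264*k*l^2 + 4*l^4 - 24*l^3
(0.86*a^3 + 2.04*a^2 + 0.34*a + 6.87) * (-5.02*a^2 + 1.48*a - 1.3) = -4.3172*a^5 - 8.968*a^4 + 0.1944*a^3 - 36.6362*a^2 + 9.7256*a - 8.931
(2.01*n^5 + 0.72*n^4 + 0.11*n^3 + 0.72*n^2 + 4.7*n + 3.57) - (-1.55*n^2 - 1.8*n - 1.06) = 2.01*n^5 + 0.72*n^4 + 0.11*n^3 + 2.27*n^2 + 6.5*n + 4.63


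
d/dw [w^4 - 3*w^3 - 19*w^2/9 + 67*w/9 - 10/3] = 4*w^3 - 9*w^2 - 38*w/9 + 67/9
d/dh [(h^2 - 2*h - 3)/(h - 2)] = (h^2 - 4*h + 7)/(h^2 - 4*h + 4)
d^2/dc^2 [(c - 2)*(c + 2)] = 2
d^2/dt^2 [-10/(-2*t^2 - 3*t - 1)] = 20*(-4*t^2 - 6*t + (4*t + 3)^2 - 2)/(2*t^2 + 3*t + 1)^3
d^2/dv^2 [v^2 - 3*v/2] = 2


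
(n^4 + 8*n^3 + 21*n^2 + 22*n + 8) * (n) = n^5 + 8*n^4 + 21*n^3 + 22*n^2 + 8*n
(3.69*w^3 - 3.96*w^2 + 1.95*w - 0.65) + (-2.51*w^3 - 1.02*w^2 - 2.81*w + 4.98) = 1.18*w^3 - 4.98*w^2 - 0.86*w + 4.33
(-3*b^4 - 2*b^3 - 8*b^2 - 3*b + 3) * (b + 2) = -3*b^5 - 8*b^4 - 12*b^3 - 19*b^2 - 3*b + 6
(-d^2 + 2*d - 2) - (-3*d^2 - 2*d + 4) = 2*d^2 + 4*d - 6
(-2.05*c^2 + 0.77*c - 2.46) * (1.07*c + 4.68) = -2.1935*c^3 - 8.7701*c^2 + 0.9714*c - 11.5128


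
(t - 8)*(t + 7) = t^2 - t - 56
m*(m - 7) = m^2 - 7*m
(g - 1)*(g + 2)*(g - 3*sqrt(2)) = g^3 - 3*sqrt(2)*g^2 + g^2 - 3*sqrt(2)*g - 2*g + 6*sqrt(2)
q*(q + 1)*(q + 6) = q^3 + 7*q^2 + 6*q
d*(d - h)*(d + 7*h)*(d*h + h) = d^4*h + 6*d^3*h^2 + d^3*h - 7*d^2*h^3 + 6*d^2*h^2 - 7*d*h^3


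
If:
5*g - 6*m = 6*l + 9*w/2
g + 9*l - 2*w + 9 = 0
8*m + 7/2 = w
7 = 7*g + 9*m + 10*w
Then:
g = -2299/10476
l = -22831/31428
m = -3115/10476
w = 5873/5238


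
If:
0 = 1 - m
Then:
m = 1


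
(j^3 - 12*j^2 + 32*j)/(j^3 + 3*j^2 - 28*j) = (j - 8)/(j + 7)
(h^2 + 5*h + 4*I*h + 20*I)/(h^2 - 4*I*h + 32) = (h + 5)/(h - 8*I)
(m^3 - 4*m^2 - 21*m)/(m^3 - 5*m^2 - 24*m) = (m - 7)/(m - 8)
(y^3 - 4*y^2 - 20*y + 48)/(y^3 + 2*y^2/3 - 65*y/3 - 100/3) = 3*(y^2 - 8*y + 12)/(3*y^2 - 10*y - 25)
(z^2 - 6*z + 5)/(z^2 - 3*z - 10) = (z - 1)/(z + 2)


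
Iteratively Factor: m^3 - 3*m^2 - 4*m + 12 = (m + 2)*(m^2 - 5*m + 6) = (m - 3)*(m + 2)*(m - 2)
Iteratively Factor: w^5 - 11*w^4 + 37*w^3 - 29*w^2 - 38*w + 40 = (w + 1)*(w^4 - 12*w^3 + 49*w^2 - 78*w + 40) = (w - 5)*(w + 1)*(w^3 - 7*w^2 + 14*w - 8) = (w - 5)*(w - 1)*(w + 1)*(w^2 - 6*w + 8) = (w - 5)*(w - 2)*(w - 1)*(w + 1)*(w - 4)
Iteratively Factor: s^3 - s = (s)*(s^2 - 1) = s*(s - 1)*(s + 1)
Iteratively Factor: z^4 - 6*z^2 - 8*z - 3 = (z + 1)*(z^3 - z^2 - 5*z - 3) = (z + 1)^2*(z^2 - 2*z - 3) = (z - 3)*(z + 1)^2*(z + 1)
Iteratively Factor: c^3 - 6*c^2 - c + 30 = (c - 5)*(c^2 - c - 6) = (c - 5)*(c - 3)*(c + 2)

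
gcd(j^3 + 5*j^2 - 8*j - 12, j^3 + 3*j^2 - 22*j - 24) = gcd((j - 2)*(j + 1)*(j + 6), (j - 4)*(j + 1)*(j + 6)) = j^2 + 7*j + 6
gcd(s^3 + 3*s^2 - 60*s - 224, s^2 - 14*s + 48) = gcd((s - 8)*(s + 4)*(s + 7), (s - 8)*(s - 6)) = s - 8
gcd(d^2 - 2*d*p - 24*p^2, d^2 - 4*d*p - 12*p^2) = -d + 6*p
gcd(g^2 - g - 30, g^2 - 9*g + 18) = g - 6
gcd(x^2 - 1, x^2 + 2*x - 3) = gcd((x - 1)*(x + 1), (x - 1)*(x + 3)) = x - 1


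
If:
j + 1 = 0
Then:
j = -1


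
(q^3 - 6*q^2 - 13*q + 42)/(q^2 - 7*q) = q + 1 - 6/q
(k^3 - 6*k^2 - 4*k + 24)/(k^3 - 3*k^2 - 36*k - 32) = (-k^3 + 6*k^2 + 4*k - 24)/(-k^3 + 3*k^2 + 36*k + 32)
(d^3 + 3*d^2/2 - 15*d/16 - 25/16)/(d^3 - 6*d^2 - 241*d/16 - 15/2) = (4*d^2 + d - 5)/(4*d^2 - 29*d - 24)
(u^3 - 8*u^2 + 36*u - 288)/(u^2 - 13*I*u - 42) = (u^2 + u*(-8 + 6*I) - 48*I)/(u - 7*I)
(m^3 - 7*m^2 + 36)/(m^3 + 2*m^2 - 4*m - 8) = (m^2 - 9*m + 18)/(m^2 - 4)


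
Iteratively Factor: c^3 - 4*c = (c - 2)*(c^2 + 2*c) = c*(c - 2)*(c + 2)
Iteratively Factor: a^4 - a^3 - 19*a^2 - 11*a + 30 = (a - 1)*(a^3 - 19*a - 30) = (a - 1)*(a + 3)*(a^2 - 3*a - 10) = (a - 1)*(a + 2)*(a + 3)*(a - 5)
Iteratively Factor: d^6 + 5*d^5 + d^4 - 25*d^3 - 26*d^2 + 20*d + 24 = (d + 3)*(d^5 + 2*d^4 - 5*d^3 - 10*d^2 + 4*d + 8) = (d + 2)*(d + 3)*(d^4 - 5*d^2 + 4) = (d - 1)*(d + 2)*(d + 3)*(d^3 + d^2 - 4*d - 4) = (d - 1)*(d + 1)*(d + 2)*(d + 3)*(d^2 - 4) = (d - 1)*(d + 1)*(d + 2)^2*(d + 3)*(d - 2)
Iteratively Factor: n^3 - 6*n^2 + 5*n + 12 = (n - 3)*(n^2 - 3*n - 4) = (n - 4)*(n - 3)*(n + 1)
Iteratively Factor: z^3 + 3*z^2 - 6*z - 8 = (z + 4)*(z^2 - z - 2) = (z - 2)*(z + 4)*(z + 1)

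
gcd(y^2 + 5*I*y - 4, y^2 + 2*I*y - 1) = y + I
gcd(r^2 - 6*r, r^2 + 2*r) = r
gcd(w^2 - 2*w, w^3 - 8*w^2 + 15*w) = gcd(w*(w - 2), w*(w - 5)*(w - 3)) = w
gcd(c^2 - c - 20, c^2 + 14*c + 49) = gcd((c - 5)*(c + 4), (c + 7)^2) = 1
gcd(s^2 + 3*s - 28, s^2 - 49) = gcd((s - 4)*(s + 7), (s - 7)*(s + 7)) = s + 7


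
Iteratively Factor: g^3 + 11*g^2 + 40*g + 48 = (g + 4)*(g^2 + 7*g + 12) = (g + 4)^2*(g + 3)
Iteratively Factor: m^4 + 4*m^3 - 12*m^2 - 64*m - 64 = (m + 2)*(m^3 + 2*m^2 - 16*m - 32) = (m + 2)^2*(m^2 - 16) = (m - 4)*(m + 2)^2*(m + 4)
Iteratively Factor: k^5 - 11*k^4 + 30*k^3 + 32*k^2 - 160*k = (k - 4)*(k^4 - 7*k^3 + 2*k^2 + 40*k) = (k - 5)*(k - 4)*(k^3 - 2*k^2 - 8*k) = (k - 5)*(k - 4)^2*(k^2 + 2*k) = k*(k - 5)*(k - 4)^2*(k + 2)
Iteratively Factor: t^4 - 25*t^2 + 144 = (t - 3)*(t^3 + 3*t^2 - 16*t - 48) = (t - 3)*(t + 4)*(t^2 - t - 12) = (t - 3)*(t + 3)*(t + 4)*(t - 4)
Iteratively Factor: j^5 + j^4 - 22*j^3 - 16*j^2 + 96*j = (j - 2)*(j^4 + 3*j^3 - 16*j^2 - 48*j) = (j - 2)*(j + 3)*(j^3 - 16*j) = (j - 4)*(j - 2)*(j + 3)*(j^2 + 4*j) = (j - 4)*(j - 2)*(j + 3)*(j + 4)*(j)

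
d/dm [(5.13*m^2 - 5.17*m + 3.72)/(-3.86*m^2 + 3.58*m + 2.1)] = (-1.5908*m^2 + 50.2644*m - 24.1746)/(14.8996*m^4 - 27.6376*m^3 - 3.3956*m^2 + 15.036*m + 4.41)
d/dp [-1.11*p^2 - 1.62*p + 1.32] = -2.22*p - 1.62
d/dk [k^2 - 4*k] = 2*k - 4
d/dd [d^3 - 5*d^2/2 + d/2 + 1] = 3*d^2 - 5*d + 1/2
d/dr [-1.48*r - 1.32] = -1.48000000000000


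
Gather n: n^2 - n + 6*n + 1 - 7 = n^2 + 5*n - 6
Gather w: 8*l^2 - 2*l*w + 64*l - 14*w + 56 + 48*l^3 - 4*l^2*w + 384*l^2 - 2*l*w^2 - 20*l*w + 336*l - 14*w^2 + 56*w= 48*l^3 + 392*l^2 + 400*l + w^2*(-2*l - 14) + w*(-4*l^2 - 22*l + 42) + 56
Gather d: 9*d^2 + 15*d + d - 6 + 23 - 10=9*d^2 + 16*d + 7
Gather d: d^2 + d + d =d^2 + 2*d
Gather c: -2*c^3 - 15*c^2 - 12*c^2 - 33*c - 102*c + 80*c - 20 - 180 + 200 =-2*c^3 - 27*c^2 - 55*c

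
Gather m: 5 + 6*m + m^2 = m^2 + 6*m + 5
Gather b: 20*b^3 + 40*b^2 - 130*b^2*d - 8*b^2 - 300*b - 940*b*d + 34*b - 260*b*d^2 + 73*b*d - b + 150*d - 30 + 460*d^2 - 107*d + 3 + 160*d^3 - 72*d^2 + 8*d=20*b^3 + b^2*(32 - 130*d) + b*(-260*d^2 - 867*d - 267) + 160*d^3 + 388*d^2 + 51*d - 27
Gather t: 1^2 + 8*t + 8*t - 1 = 16*t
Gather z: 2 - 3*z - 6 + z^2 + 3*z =z^2 - 4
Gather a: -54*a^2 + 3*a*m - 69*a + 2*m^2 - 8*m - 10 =-54*a^2 + a*(3*m - 69) + 2*m^2 - 8*m - 10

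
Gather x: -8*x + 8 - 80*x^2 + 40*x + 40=-80*x^2 + 32*x + 48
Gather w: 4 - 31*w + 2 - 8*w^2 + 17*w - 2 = -8*w^2 - 14*w + 4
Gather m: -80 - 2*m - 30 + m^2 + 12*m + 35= m^2 + 10*m - 75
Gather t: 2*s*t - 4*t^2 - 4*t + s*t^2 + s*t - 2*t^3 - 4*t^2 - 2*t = -2*t^3 + t^2*(s - 8) + t*(3*s - 6)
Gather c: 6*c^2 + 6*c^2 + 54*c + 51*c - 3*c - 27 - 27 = 12*c^2 + 102*c - 54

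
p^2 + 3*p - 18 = (p - 3)*(p + 6)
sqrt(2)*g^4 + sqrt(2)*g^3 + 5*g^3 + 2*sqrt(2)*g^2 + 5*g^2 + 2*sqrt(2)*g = g*(g + 1)*(g + 2*sqrt(2))*(sqrt(2)*g + 1)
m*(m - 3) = m^2 - 3*m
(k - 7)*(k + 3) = k^2 - 4*k - 21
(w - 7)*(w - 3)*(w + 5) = w^3 - 5*w^2 - 29*w + 105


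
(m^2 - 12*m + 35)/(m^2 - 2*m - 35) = (m - 5)/(m + 5)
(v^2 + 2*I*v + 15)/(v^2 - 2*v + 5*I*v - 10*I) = (v - 3*I)/(v - 2)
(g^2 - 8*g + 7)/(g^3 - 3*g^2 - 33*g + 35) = 1/(g + 5)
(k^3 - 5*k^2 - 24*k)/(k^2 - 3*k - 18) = k*(k - 8)/(k - 6)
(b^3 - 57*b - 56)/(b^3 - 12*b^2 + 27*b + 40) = (b + 7)/(b - 5)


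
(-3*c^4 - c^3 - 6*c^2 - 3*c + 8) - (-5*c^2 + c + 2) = -3*c^4 - c^3 - c^2 - 4*c + 6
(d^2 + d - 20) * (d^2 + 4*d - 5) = d^4 + 5*d^3 - 21*d^2 - 85*d + 100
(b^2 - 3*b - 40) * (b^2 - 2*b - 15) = b^4 - 5*b^3 - 49*b^2 + 125*b + 600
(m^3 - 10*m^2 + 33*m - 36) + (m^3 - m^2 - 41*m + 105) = 2*m^3 - 11*m^2 - 8*m + 69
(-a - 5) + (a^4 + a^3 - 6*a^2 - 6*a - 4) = a^4 + a^3 - 6*a^2 - 7*a - 9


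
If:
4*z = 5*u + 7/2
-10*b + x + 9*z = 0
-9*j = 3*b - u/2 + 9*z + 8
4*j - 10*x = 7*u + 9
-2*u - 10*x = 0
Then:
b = -36149/40504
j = 14159/40504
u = -15395/10126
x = 3079/10126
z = -20767/20252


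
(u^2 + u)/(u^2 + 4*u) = (u + 1)/(u + 4)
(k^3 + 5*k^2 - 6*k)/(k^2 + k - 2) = k*(k + 6)/(k + 2)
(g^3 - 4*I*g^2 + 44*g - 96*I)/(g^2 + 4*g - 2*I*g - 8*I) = (g^2 - 2*I*g + 48)/(g + 4)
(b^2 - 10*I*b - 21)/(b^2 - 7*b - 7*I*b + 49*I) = (b - 3*I)/(b - 7)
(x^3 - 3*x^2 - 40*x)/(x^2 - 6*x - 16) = x*(x + 5)/(x + 2)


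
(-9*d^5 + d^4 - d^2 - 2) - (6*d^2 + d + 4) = -9*d^5 + d^4 - 7*d^2 - d - 6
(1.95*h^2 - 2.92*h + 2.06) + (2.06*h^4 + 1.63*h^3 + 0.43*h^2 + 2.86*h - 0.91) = 2.06*h^4 + 1.63*h^3 + 2.38*h^2 - 0.0600000000000001*h + 1.15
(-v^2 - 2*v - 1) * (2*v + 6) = -2*v^3 - 10*v^2 - 14*v - 6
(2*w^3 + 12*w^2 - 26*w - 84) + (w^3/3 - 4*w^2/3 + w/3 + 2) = 7*w^3/3 + 32*w^2/3 - 77*w/3 - 82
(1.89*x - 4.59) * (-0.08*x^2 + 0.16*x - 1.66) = -0.1512*x^3 + 0.6696*x^2 - 3.8718*x + 7.6194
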